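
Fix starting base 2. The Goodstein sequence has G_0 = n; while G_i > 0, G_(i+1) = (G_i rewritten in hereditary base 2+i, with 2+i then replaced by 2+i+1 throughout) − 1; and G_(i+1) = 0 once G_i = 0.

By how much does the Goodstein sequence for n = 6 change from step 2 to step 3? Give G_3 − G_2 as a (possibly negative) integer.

2868

i=0: 6 = 2^2 + 2 (b=2); 2→3: 3^3 + 3 = 30; 30−1 = 29
i=1: 29 = 3^3 + 2 (b=3); 3→4: 4^4 + 2 = 258; 258−1 = 257
i=2: 257 = 4^4 + 1 (b=4); 4→5: 5^5 + 1 = 3126; 3126−1 = 3125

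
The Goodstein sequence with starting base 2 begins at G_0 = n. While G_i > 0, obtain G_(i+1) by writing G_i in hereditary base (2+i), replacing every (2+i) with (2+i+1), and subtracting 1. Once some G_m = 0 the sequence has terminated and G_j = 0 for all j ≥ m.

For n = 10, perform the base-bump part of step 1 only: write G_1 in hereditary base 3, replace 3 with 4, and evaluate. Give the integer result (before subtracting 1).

1026

step 0: 10 = 2^(2 + 1) + 2; sub 3 for 2: 3^(3 + 1) + 3; = 84; G_1 = 84−1 = 83
step 1: 83 = 3^(3 + 1) + 2; sub 4 for 3: 4^(4 + 1) + 2; = 1026; G_2 = 1026−1 = 1025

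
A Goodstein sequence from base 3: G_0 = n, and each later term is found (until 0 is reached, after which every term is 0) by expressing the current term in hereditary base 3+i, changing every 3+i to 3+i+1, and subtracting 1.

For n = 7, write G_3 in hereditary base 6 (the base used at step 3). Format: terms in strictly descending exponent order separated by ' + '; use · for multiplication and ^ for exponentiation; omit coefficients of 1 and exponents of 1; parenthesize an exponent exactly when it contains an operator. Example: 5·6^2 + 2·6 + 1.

6 + 3

7 —HB3→ 2·3 + 1 —bump→ 2·4 + 1 = 9 —(−1)→ 8
8 —HB4→ 2·4 —bump→ 2·5 = 10 —(−1)→ 9
9 —HB5→ 5 + 4 —bump→ 6 + 4 = 10 —(−1)→ 9
9 —HB6→ 6 + 3 —bump→ 7 + 3 = 10 —(−1)→ 9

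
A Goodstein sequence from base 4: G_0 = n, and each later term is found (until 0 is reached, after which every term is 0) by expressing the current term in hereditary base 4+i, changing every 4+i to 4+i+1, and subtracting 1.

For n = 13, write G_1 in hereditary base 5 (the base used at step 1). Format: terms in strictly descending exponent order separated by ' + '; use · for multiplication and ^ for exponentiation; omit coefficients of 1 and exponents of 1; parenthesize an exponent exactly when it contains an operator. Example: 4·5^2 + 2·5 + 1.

i=0: 13 = 3·4 + 1 (b=4); 4→5: 3·5 + 1 = 16; 16−1 = 15
i=1: 15 = 3·5 (b=5); 5→6: 3·6 = 18; 18−1 = 17

3·5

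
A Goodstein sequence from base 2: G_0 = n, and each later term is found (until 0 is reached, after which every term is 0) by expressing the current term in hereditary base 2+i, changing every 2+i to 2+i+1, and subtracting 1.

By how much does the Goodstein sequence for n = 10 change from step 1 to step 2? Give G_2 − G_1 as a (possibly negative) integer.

[0] 10 ≡ 2^(2 + 1) + 2 (base 2). Lift 3: 84. −1: 83.
[1] 83 ≡ 3^(3 + 1) + 2 (base 3). Lift 4: 1026. −1: 1025.

942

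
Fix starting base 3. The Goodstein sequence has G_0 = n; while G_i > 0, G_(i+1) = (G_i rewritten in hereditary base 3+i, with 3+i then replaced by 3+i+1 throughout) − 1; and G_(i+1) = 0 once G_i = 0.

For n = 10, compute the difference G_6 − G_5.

G_0 = 10. HB_3(10) = 3^2 + 1. Bump = 17. G_1 = 16.
G_1 = 16. HB_4(16) = 4^2. Bump = 25. G_2 = 24.
G_2 = 24. HB_5(24) = 4·5 + 4. Bump = 28. G_3 = 27.
G_3 = 27. HB_6(27) = 4·6 + 3. Bump = 31. G_4 = 30.
G_4 = 30. HB_7(30) = 4·7 + 2. Bump = 34. G_5 = 33.
G_5 = 33. HB_8(33) = 4·8 + 1. Bump = 37. G_6 = 36.

3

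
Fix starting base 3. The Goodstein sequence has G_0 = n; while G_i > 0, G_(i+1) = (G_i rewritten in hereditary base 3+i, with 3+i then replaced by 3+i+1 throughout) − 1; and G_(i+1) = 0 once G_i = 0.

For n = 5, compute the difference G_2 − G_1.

5 —HB3→ 3 + 2 —bump→ 4 + 2 = 6 —(−1)→ 5
5 —HB4→ 4 + 1 —bump→ 5 + 1 = 6 —(−1)→ 5

0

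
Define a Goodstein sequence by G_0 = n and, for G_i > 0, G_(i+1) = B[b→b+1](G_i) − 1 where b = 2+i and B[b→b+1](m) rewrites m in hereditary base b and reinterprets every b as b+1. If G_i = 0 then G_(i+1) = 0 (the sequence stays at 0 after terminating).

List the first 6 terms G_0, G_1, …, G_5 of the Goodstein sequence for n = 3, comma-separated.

G_0=3  [base 2] 2 + 1  →[2↦3]→  3 + 1 = 4  −1 ⇒ G_1=3
G_1=3  [base 3] 3  →[3↦4]→  4 = 4  −1 ⇒ G_2=3
G_2=3  [base 4] 3  →[4↦5]→  3 = 3  −1 ⇒ G_3=2
G_3=2  [base 5] 2  →[5↦6]→  2 = 2  −1 ⇒ G_4=1
G_4=1  [base 6] 1  →[6↦7]→  1 = 1  −1 ⇒ G_5=0

3, 3, 3, 2, 1, 0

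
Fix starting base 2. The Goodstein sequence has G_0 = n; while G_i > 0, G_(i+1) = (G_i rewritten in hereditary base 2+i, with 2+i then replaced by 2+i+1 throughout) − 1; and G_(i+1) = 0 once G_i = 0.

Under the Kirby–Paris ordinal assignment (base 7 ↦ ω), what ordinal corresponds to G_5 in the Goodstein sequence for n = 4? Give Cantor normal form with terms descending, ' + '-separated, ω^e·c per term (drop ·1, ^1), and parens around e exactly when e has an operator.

G_0=4  [base 2] 2^2  →[2↦3]→  3^3 = 27  −1 ⇒ G_1=26
G_1=26  [base 3] 2·3^2 + 2·3 + 2  →[3↦4]→  2·4^2 + 2·4 + 2 = 42  −1 ⇒ G_2=41
G_2=41  [base 4] 2·4^2 + 2·4 + 1  →[4↦5]→  2·5^2 + 2·5 + 1 = 61  −1 ⇒ G_3=60
G_3=60  [base 5] 2·5^2 + 2·5  →[5↦6]→  2·6^2 + 2·6 = 84  −1 ⇒ G_4=83
G_4=83  [base 6] 2·6^2 + 6 + 5  →[6↦7]→  2·7^2 + 7 + 5 = 110  −1 ⇒ G_5=109
G_5=109  [base 7] 2·7^2 + 7 + 4  →[7↦8]→  2·8^2 + 8 + 4 = 140  −1 ⇒ G_6=139

ω^2·2 + ω + 4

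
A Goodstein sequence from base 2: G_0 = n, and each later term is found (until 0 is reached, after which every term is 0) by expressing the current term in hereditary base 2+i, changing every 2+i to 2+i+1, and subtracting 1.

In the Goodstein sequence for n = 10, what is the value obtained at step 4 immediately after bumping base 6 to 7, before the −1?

G_0 = 10. HB_2(10) = 2^(2 + 1) + 2. Bump = 84. G_1 = 83.
G_1 = 83. HB_3(83) = 3^(3 + 1) + 2. Bump = 1026. G_2 = 1025.
G_2 = 1025. HB_4(1025) = 4^(4 + 1) + 1. Bump = 15626. G_3 = 15625.
G_3 = 15625. HB_5(15625) = 5^(5 + 1). Bump = 279936. G_4 = 279935.
G_4 = 279935. HB_6(279935) = 5·6^6 + 5·6^5 + 5·6^4 + 5·6^3 + 5·6^2 + 5·6 + 5. Bump = 4215755. G_5 = 4215754.

4215755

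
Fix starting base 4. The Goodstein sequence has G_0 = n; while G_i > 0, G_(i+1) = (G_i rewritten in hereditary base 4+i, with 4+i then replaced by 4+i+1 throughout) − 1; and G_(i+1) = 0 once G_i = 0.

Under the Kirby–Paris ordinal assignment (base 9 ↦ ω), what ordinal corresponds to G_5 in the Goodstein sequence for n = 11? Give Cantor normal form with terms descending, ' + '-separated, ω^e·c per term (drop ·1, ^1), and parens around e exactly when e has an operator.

[0] 11 ≡ 2·4 + 3 (base 4). Lift 5: 13. −1: 12.
[1] 12 ≡ 2·5 + 2 (base 5). Lift 6: 14. −1: 13.
[2] 13 ≡ 2·6 + 1 (base 6). Lift 7: 15. −1: 14.
[3] 14 ≡ 2·7 (base 7). Lift 8: 16. −1: 15.
[4] 15 ≡ 8 + 7 (base 8). Lift 9: 16. −1: 15.
[5] 15 ≡ 9 + 6 (base 9). Lift 10: 16. −1: 15.

ω + 6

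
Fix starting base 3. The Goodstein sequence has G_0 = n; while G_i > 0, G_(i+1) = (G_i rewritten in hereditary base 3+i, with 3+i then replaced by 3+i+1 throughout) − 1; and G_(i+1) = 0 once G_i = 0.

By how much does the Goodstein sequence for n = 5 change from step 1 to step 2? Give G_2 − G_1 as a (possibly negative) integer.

[0] 5 ≡ 3 + 2 (base 3). Lift 4: 6. −1: 5.
[1] 5 ≡ 4 + 1 (base 4). Lift 5: 6. −1: 5.

0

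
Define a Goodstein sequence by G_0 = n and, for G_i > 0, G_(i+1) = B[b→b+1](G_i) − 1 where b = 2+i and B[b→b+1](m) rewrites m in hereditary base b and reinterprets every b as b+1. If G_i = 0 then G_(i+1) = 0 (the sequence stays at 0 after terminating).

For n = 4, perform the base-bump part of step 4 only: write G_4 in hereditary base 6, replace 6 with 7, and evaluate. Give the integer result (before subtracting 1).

(0) 4|_2 = 2^2 ↦ 3^3|_3 = 27 ⇒ 26
(1) 26|_3 = 2·3^2 + 2·3 + 2 ↦ 2·4^2 + 2·4 + 2|_4 = 42 ⇒ 41
(2) 41|_4 = 2·4^2 + 2·4 + 1 ↦ 2·5^2 + 2·5 + 1|_5 = 61 ⇒ 60
(3) 60|_5 = 2·5^2 + 2·5 ↦ 2·6^2 + 2·6|_6 = 84 ⇒ 83

110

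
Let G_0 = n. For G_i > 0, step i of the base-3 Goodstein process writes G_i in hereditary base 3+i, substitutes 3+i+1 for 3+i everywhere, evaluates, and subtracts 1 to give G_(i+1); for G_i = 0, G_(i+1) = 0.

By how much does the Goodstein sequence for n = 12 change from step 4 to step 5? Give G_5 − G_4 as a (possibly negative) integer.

base 3: 12 = 3^2 + 3; at 4: 4^2 + 4 = 20; next = 19
base 4: 19 = 4^2 + 3; at 5: 5^2 + 3 = 28; next = 27
base 5: 27 = 5^2 + 2; at 6: 6^2 + 2 = 38; next = 37
base 6: 37 = 6^2 + 1; at 7: 7^2 + 1 = 50; next = 49
base 7: 49 = 7^2; at 8: 8^2 = 64; next = 63

14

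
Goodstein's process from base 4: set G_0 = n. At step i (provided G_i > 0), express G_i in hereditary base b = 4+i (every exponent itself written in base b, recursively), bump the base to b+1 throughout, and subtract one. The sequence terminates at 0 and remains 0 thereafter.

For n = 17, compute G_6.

51

base 4: 17 = 4^2 + 1; at 5: 5^2 + 1 = 26; next = 25
base 5: 25 = 5^2; at 6: 6^2 = 36; next = 35
base 6: 35 = 5·6 + 5; at 7: 5·7 + 5 = 40; next = 39
base 7: 39 = 5·7 + 4; at 8: 5·8 + 4 = 44; next = 43
base 8: 43 = 5·8 + 3; at 9: 5·9 + 3 = 48; next = 47
base 9: 47 = 5·9 + 2; at 10: 5·10 + 2 = 52; next = 51
base 10: 51 = 5·10 + 1; at 11: 5·11 + 1 = 56; next = 55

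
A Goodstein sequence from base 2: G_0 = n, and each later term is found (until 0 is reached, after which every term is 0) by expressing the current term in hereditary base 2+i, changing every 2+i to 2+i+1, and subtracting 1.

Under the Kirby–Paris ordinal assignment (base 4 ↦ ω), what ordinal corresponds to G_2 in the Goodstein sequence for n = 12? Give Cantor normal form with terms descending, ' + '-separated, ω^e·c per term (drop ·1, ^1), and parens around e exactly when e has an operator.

12 —HB2→ 2^(2 + 1) + 2^2 —bump→ 3^(3 + 1) + 3^3 = 108 —(−1)→ 107
107 —HB3→ 3^(3 + 1) + 2·3^2 + 2·3 + 2 —bump→ 4^(4 + 1) + 2·4^2 + 2·4 + 2 = 1066 —(−1)→ 1065
1065 —HB4→ 4^(4 + 1) + 2·4^2 + 2·4 + 1 —bump→ 5^(5 + 1) + 2·5^2 + 2·5 + 1 = 15686 —(−1)→ 15685

ω^(ω + 1) + ω^2·2 + ω·2 + 1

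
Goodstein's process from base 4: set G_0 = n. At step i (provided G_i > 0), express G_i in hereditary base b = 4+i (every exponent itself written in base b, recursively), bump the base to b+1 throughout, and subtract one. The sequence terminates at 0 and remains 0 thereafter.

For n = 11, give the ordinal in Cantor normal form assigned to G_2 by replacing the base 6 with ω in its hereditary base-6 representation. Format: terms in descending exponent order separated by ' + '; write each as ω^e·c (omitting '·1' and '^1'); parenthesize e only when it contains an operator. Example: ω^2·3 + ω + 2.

i=0: 11 = 2·4 + 3 (b=4); 4→5: 2·5 + 3 = 13; 13−1 = 12
i=1: 12 = 2·5 + 2 (b=5); 5→6: 2·6 + 2 = 14; 14−1 = 13

ω·2 + 1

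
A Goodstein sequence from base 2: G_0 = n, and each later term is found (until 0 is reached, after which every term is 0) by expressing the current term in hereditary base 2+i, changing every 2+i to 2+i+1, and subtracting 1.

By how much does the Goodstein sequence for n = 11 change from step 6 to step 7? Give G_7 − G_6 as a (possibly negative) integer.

2615391575

G_0 = 11. HB_2(11) = 2^(2 + 1) + 2 + 1. Bump = 85. G_1 = 84.
G_1 = 84. HB_3(84) = 3^(3 + 1) + 3. Bump = 1028. G_2 = 1027.
G_2 = 1027. HB_4(1027) = 4^(4 + 1) + 3. Bump = 15628. G_3 = 15627.
G_3 = 15627. HB_5(15627) = 5^(5 + 1) + 2. Bump = 279938. G_4 = 279937.
G_4 = 279937. HB_6(279937) = 6^(6 + 1) + 1. Bump = 5764802. G_5 = 5764801.
G_5 = 5764801. HB_7(5764801) = 7^(7 + 1). Bump = 134217728. G_6 = 134217727.
G_6 = 134217727. HB_8(134217727) = 7·8^8 + 7·8^7 + 7·8^6 + 7·8^5 + 7·8^4 + 7·8^3 + 7·8^2 + 7·8 + 7. Bump = 2749609303. G_7 = 2749609302.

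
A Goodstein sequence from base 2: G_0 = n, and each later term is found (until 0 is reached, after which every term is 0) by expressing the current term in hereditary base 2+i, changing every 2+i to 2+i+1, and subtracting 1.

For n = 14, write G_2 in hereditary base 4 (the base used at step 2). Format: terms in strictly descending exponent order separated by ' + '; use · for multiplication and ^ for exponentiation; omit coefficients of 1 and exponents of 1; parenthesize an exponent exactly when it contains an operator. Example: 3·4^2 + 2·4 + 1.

[0] 14 ≡ 2^(2 + 1) + 2^2 + 2 (base 2). Lift 3: 111. −1: 110.
[1] 110 ≡ 3^(3 + 1) + 3^3 + 2 (base 3). Lift 4: 1282. −1: 1281.
[2] 1281 ≡ 4^(4 + 1) + 4^4 + 1 (base 4). Lift 5: 18751. −1: 18750.

4^(4 + 1) + 4^4 + 1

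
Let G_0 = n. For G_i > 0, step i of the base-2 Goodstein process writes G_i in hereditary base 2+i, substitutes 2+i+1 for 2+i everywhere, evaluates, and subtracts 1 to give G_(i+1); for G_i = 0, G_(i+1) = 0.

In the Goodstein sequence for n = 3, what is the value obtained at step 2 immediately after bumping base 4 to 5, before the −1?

3

[0] 3 ≡ 2 + 1 (base 2). Lift 3: 4. −1: 3.
[1] 3 ≡ 3 (base 3). Lift 4: 4. −1: 3.
[2] 3 ≡ 3 (base 4). Lift 5: 3. −1: 2.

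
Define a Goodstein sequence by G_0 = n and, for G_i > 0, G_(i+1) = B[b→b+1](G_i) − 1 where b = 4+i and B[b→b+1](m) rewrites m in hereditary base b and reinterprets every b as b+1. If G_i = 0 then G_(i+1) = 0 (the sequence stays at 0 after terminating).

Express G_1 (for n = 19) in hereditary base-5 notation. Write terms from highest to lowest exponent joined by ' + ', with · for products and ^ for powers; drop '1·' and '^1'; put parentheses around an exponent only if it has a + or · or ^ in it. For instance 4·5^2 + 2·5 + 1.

i=0: 19 = 4^2 + 3 (b=4); 4→5: 5^2 + 3 = 28; 28−1 = 27
i=1: 27 = 5^2 + 2 (b=5); 5→6: 6^2 + 2 = 38; 38−1 = 37

5^2 + 2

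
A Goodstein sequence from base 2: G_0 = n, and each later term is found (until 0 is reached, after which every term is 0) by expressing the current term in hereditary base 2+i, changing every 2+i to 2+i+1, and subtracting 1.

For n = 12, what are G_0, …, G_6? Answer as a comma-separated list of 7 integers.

12, 107, 1065, 15685, 280019, 5764910, 134217867

base 2: 12 = 2^(2 + 1) + 2^2; at 3: 3^(3 + 1) + 3^3 = 108; next = 107
base 3: 107 = 3^(3 + 1) + 2·3^2 + 2·3 + 2; at 4: 4^(4 + 1) + 2·4^2 + 2·4 + 2 = 1066; next = 1065
base 4: 1065 = 4^(4 + 1) + 2·4^2 + 2·4 + 1; at 5: 5^(5 + 1) + 2·5^2 + 2·5 + 1 = 15686; next = 15685
base 5: 15685 = 5^(5 + 1) + 2·5^2 + 2·5; at 6: 6^(6 + 1) + 2·6^2 + 2·6 = 280020; next = 280019
base 6: 280019 = 6^(6 + 1) + 2·6^2 + 6 + 5; at 7: 7^(7 + 1) + 2·7^2 + 7 + 5 = 5764911; next = 5764910
base 7: 5764910 = 7^(7 + 1) + 2·7^2 + 7 + 4; at 8: 8^(8 + 1) + 2·8^2 + 8 + 4 = 134217868; next = 134217867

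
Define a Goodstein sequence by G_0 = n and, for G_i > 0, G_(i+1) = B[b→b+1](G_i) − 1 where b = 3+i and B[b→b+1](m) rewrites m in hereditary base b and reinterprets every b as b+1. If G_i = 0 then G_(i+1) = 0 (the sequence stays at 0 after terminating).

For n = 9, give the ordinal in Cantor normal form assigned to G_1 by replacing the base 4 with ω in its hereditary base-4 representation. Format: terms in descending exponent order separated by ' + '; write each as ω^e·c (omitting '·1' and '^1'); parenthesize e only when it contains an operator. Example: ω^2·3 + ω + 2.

(0) 9|_3 = 3^2 ↦ 4^2|_4 = 16 ⇒ 15
(1) 15|_4 = 3·4 + 3 ↦ 3·5 + 3|_5 = 18 ⇒ 17

ω·3 + 3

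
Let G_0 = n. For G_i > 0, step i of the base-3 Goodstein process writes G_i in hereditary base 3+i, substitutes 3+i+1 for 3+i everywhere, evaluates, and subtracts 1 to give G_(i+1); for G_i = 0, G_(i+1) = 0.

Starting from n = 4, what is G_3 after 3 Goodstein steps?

3

G_0 = 4. HB_3(4) = 3 + 1. Bump = 5. G_1 = 4.
G_1 = 4. HB_4(4) = 4. Bump = 5. G_2 = 4.
G_2 = 4. HB_5(4) = 4. Bump = 4. G_3 = 3.
G_3 = 3. HB_6(3) = 3. Bump = 3. G_4 = 2.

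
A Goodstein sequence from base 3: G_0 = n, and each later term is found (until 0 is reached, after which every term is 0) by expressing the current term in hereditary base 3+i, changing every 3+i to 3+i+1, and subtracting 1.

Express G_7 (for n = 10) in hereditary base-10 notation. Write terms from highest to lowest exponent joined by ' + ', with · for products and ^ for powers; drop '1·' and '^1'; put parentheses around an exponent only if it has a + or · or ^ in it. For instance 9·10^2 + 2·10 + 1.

3·10 + 9

step 0: 10 = 3^2 + 1; sub 4 for 3: 4^2 + 1; = 17; G_1 = 17−1 = 16
step 1: 16 = 4^2; sub 5 for 4: 5^2; = 25; G_2 = 25−1 = 24
step 2: 24 = 4·5 + 4; sub 6 for 5: 4·6 + 4; = 28; G_3 = 28−1 = 27
step 3: 27 = 4·6 + 3; sub 7 for 6: 4·7 + 3; = 31; G_4 = 31−1 = 30
step 4: 30 = 4·7 + 2; sub 8 for 7: 4·8 + 2; = 34; G_5 = 34−1 = 33
step 5: 33 = 4·8 + 1; sub 9 for 8: 4·9 + 1; = 37; G_6 = 37−1 = 36
step 6: 36 = 4·9; sub 10 for 9: 4·10; = 40; G_7 = 40−1 = 39
step 7: 39 = 3·10 + 9; sub 11 for 10: 3·11 + 9; = 42; G_8 = 42−1 = 41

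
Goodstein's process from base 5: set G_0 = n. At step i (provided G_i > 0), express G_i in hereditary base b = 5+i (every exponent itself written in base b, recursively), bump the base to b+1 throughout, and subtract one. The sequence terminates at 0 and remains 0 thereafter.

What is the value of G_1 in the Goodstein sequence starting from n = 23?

26

i=0: 23 = 4·5 + 3 (b=5); 5→6: 4·6 + 3 = 27; 27−1 = 26
i=1: 26 = 4·6 + 2 (b=6); 6→7: 4·7 + 2 = 30; 30−1 = 29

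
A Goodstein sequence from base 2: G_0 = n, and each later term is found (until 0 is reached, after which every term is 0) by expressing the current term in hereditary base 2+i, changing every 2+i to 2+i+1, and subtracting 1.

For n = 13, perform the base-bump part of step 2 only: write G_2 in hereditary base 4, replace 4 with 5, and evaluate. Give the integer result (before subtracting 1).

16093

G_0=13  [base 2] 2^(2 + 1) + 2^2 + 1  →[2↦3]→  3^(3 + 1) + 3^3 + 1 = 109  −1 ⇒ G_1=108
G_1=108  [base 3] 3^(3 + 1) + 3^3  →[3↦4]→  4^(4 + 1) + 4^4 = 1280  −1 ⇒ G_2=1279
G_2=1279  [base 4] 4^(4 + 1) + 3·4^3 + 3·4^2 + 3·4 + 3  →[4↦5]→  5^(5 + 1) + 3·5^3 + 3·5^2 + 3·5 + 3 = 16093  −1 ⇒ G_3=16092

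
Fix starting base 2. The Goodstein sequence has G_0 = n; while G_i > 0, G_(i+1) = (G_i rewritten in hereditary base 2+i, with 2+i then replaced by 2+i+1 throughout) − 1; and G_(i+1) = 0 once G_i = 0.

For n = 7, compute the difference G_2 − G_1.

229

(0) 7|_2 = 2^2 + 2 + 1 ↦ 3^3 + 3 + 1|_3 = 31 ⇒ 30
(1) 30|_3 = 3^3 + 3 ↦ 4^4 + 4|_4 = 260 ⇒ 259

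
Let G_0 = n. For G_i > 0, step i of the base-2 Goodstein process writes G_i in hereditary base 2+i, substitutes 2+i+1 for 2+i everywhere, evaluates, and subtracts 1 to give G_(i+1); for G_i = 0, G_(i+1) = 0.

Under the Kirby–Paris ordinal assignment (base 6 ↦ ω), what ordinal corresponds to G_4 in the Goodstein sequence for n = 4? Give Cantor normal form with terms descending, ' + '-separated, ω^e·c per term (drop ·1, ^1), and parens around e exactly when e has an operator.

4 —HB2→ 2^2 —bump→ 3^3 = 27 —(−1)→ 26
26 —HB3→ 2·3^2 + 2·3 + 2 —bump→ 2·4^2 + 2·4 + 2 = 42 —(−1)→ 41
41 —HB4→ 2·4^2 + 2·4 + 1 —bump→ 2·5^2 + 2·5 + 1 = 61 —(−1)→ 60
60 —HB5→ 2·5^2 + 2·5 —bump→ 2·6^2 + 2·6 = 84 —(−1)→ 83
83 —HB6→ 2·6^2 + 6 + 5 —bump→ 2·7^2 + 7 + 5 = 110 —(−1)→ 109

ω^2·2 + ω + 5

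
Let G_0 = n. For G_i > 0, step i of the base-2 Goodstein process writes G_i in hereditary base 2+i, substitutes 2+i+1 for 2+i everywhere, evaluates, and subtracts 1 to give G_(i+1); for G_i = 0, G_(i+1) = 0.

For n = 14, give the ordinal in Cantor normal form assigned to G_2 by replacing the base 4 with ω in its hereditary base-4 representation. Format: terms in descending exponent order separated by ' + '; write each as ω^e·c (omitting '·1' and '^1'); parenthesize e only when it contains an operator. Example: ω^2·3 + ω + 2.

ω^(ω + 1) + ω^ω + 1

(0) 14|_2 = 2^(2 + 1) + 2^2 + 2 ↦ 3^(3 + 1) + 3^3 + 3|_3 = 111 ⇒ 110
(1) 110|_3 = 3^(3 + 1) + 3^3 + 2 ↦ 4^(4 + 1) + 4^4 + 2|_4 = 1282 ⇒ 1281
(2) 1281|_4 = 4^(4 + 1) + 4^4 + 1 ↦ 5^(5 + 1) + 5^5 + 1|_5 = 18751 ⇒ 18750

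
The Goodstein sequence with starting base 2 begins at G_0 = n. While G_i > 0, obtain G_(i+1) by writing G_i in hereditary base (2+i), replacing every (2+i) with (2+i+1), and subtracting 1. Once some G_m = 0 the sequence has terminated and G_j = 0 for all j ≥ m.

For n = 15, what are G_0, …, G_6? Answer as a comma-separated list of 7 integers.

i=0: 15 = 2^(2 + 1) + 2^2 + 2 + 1 (b=2); 2→3: 3^(3 + 1) + 3^3 + 3 + 1 = 112; 112−1 = 111
i=1: 111 = 3^(3 + 1) + 3^3 + 3 (b=3); 3→4: 4^(4 + 1) + 4^4 + 4 = 1284; 1284−1 = 1283
i=2: 1283 = 4^(4 + 1) + 4^4 + 3 (b=4); 4→5: 5^(5 + 1) + 5^5 + 3 = 18753; 18753−1 = 18752
i=3: 18752 = 5^(5 + 1) + 5^5 + 2 (b=5); 5→6: 6^(6 + 1) + 6^6 + 2 = 326594; 326594−1 = 326593
i=4: 326593 = 6^(6 + 1) + 6^6 + 1 (b=6); 6→7: 7^(7 + 1) + 7^7 + 1 = 6588345; 6588345−1 = 6588344
i=5: 6588344 = 7^(7 + 1) + 7^7 (b=7); 7→8: 8^(8 + 1) + 8^8 = 150994944; 150994944−1 = 150994943

15, 111, 1283, 18752, 326593, 6588344, 150994943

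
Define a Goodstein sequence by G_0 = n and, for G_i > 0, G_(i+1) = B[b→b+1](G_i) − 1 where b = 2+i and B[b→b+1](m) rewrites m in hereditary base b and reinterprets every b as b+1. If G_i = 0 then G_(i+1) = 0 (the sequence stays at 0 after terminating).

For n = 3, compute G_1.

3

i=0: 3 = 2 + 1 (b=2); 2→3: 3 + 1 = 4; 4−1 = 3
i=1: 3 = 3 (b=3); 3→4: 4 = 4; 4−1 = 3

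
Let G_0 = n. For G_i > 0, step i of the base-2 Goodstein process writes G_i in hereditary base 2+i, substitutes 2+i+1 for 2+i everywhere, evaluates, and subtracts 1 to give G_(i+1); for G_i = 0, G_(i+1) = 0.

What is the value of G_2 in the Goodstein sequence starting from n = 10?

[0] 10 ≡ 2^(2 + 1) + 2 (base 2). Lift 3: 84. −1: 83.
[1] 83 ≡ 3^(3 + 1) + 2 (base 3). Lift 4: 1026. −1: 1025.
[2] 1025 ≡ 4^(4 + 1) + 1 (base 4). Lift 5: 15626. −1: 15625.

1025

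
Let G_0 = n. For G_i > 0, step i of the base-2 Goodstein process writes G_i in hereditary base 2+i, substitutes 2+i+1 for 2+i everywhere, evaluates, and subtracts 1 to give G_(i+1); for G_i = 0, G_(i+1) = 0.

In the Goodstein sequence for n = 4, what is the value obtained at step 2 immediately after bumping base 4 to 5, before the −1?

G_0=4  [base 2] 2^2  →[2↦3]→  3^3 = 27  −1 ⇒ G_1=26
G_1=26  [base 3] 2·3^2 + 2·3 + 2  →[3↦4]→  2·4^2 + 2·4 + 2 = 42  −1 ⇒ G_2=41
G_2=41  [base 4] 2·4^2 + 2·4 + 1  →[4↦5]→  2·5^2 + 2·5 + 1 = 61  −1 ⇒ G_3=60

61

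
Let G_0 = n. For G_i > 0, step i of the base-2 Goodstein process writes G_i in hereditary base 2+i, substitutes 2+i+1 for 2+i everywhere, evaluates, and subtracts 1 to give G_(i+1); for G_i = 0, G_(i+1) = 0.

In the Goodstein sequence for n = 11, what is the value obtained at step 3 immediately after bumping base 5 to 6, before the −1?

step 0: 11 = 2^(2 + 1) + 2 + 1; sub 3 for 2: 3^(3 + 1) + 3 + 1; = 85; G_1 = 85−1 = 84
step 1: 84 = 3^(3 + 1) + 3; sub 4 for 3: 4^(4 + 1) + 4; = 1028; G_2 = 1028−1 = 1027
step 2: 1027 = 4^(4 + 1) + 3; sub 5 for 4: 5^(5 + 1) + 3; = 15628; G_3 = 15628−1 = 15627
step 3: 15627 = 5^(5 + 1) + 2; sub 6 for 5: 6^(6 + 1) + 2; = 279938; G_4 = 279938−1 = 279937

279938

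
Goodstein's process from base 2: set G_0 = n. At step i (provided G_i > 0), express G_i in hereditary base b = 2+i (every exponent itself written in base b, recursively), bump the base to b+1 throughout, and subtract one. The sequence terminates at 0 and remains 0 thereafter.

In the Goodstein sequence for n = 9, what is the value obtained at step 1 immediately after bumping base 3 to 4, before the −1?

i=0: 9 = 2^(2 + 1) + 1 (b=2); 2→3: 3^(3 + 1) + 1 = 82; 82−1 = 81
i=1: 81 = 3^(3 + 1) (b=3); 3→4: 4^(4 + 1) = 1024; 1024−1 = 1023

1024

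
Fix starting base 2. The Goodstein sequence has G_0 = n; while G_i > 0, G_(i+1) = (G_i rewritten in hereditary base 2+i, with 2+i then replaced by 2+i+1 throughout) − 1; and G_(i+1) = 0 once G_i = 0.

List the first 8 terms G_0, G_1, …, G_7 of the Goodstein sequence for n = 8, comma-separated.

8, 80, 553, 6310, 93395, 1647195, 33554571, 774841151

8 —HB2→ 2^(2 + 1) —bump→ 3^(3 + 1) = 81 —(−1)→ 80
80 —HB3→ 2·3^3 + 2·3^2 + 2·3 + 2 —bump→ 2·4^4 + 2·4^2 + 2·4 + 2 = 554 —(−1)→ 553
553 —HB4→ 2·4^4 + 2·4^2 + 2·4 + 1 —bump→ 2·5^5 + 2·5^2 + 2·5 + 1 = 6311 —(−1)→ 6310
6310 —HB5→ 2·5^5 + 2·5^2 + 2·5 —bump→ 2·6^6 + 2·6^2 + 2·6 = 93396 —(−1)→ 93395
93395 —HB6→ 2·6^6 + 2·6^2 + 6 + 5 —bump→ 2·7^7 + 2·7^2 + 7 + 5 = 1647196 —(−1)→ 1647195
1647195 —HB7→ 2·7^7 + 2·7^2 + 7 + 4 —bump→ 2·8^8 + 2·8^2 + 8 + 4 = 33554572 —(−1)→ 33554571
33554571 —HB8→ 2·8^8 + 2·8^2 + 8 + 3 —bump→ 2·9^9 + 2·9^2 + 9 + 3 = 774841152 —(−1)→ 774841151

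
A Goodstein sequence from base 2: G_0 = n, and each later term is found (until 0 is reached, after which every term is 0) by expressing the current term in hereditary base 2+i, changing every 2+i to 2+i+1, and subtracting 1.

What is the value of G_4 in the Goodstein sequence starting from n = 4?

83

(0) 4|_2 = 2^2 ↦ 3^3|_3 = 27 ⇒ 26
(1) 26|_3 = 2·3^2 + 2·3 + 2 ↦ 2·4^2 + 2·4 + 2|_4 = 42 ⇒ 41
(2) 41|_4 = 2·4^2 + 2·4 + 1 ↦ 2·5^2 + 2·5 + 1|_5 = 61 ⇒ 60
(3) 60|_5 = 2·5^2 + 2·5 ↦ 2·6^2 + 2·6|_6 = 84 ⇒ 83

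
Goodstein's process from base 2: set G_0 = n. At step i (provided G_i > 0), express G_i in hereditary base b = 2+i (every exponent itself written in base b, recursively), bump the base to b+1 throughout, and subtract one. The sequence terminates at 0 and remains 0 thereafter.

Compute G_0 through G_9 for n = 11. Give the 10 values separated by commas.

G_0 = 11. HB_2(11) = 2^(2 + 1) + 2 + 1. Bump = 85. G_1 = 84.
G_1 = 84. HB_3(84) = 3^(3 + 1) + 3. Bump = 1028. G_2 = 1027.
G_2 = 1027. HB_4(1027) = 4^(4 + 1) + 3. Bump = 15628. G_3 = 15627.
G_3 = 15627. HB_5(15627) = 5^(5 + 1) + 2. Bump = 279938. G_4 = 279937.
G_4 = 279937. HB_6(279937) = 6^(6 + 1) + 1. Bump = 5764802. G_5 = 5764801.
G_5 = 5764801. HB_7(5764801) = 7^(7 + 1). Bump = 134217728. G_6 = 134217727.
G_6 = 134217727. HB_8(134217727) = 7·8^8 + 7·8^7 + 7·8^6 + 7·8^5 + 7·8^4 + 7·8^3 + 7·8^2 + 7·8 + 7. Bump = 2749609303. G_7 = 2749609302.
G_7 = 2749609302. HB_9(2749609302) = 7·9^9 + 7·9^7 + 7·9^6 + 7·9^5 + 7·9^4 + 7·9^3 + 7·9^2 + 7·9 + 6. Bump = 70077777776. G_8 = 70077777775.
G_8 = 70077777775. HB_10(70077777775) = 7·10^10 + 7·10^7 + 7·10^6 + 7·10^5 + 7·10^4 + 7·10^3 + 7·10^2 + 7·10 + 5. Bump = 1997331745491. G_9 = 1997331745490.

11, 84, 1027, 15627, 279937, 5764801, 134217727, 2749609302, 70077777775, 1997331745490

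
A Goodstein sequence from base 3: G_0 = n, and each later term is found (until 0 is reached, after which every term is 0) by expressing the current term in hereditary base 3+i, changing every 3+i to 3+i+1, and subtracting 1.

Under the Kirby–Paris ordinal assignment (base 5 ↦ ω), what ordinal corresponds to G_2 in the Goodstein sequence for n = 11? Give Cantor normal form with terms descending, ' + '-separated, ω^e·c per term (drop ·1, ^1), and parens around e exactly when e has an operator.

ω^2

G_0 = 11. HB_3(11) = 3^2 + 2. Bump = 18. G_1 = 17.
G_1 = 17. HB_4(17) = 4^2 + 1. Bump = 26. G_2 = 25.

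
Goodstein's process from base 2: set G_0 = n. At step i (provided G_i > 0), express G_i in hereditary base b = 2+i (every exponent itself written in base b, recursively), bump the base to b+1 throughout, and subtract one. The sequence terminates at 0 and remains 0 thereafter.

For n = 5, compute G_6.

step 0: 5 = 2^2 + 1; sub 3 for 2: 3^3 + 1; = 28; G_1 = 28−1 = 27
step 1: 27 = 3^3; sub 4 for 3: 4^4; = 256; G_2 = 256−1 = 255
step 2: 255 = 3·4^3 + 3·4^2 + 3·4 + 3; sub 5 for 4: 3·5^3 + 3·5^2 + 3·5 + 3; = 468; G_3 = 468−1 = 467
step 3: 467 = 3·5^3 + 3·5^2 + 3·5 + 2; sub 6 for 5: 3·6^3 + 3·6^2 + 3·6 + 2; = 776; G_4 = 776−1 = 775
step 4: 775 = 3·6^3 + 3·6^2 + 3·6 + 1; sub 7 for 6: 3·7^3 + 3·7^2 + 3·7 + 1; = 1198; G_5 = 1198−1 = 1197
step 5: 1197 = 3·7^3 + 3·7^2 + 3·7; sub 8 for 7: 3·8^3 + 3·8^2 + 3·8; = 1752; G_6 = 1752−1 = 1751
step 6: 1751 = 3·8^3 + 3·8^2 + 2·8 + 7; sub 9 for 8: 3·9^3 + 3·9^2 + 2·9 + 7; = 2455; G_7 = 2455−1 = 2454

1751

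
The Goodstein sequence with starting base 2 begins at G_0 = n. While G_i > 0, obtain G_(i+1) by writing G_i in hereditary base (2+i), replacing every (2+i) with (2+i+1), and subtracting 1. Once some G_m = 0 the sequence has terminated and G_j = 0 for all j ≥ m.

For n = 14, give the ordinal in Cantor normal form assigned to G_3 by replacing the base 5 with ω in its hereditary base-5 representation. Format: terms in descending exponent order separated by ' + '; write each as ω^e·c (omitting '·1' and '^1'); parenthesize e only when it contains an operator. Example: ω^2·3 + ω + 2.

ω^(ω + 1) + ω^ω

G_0=14  [base 2] 2^(2 + 1) + 2^2 + 2  →[2↦3]→  3^(3 + 1) + 3^3 + 3 = 111  −1 ⇒ G_1=110
G_1=110  [base 3] 3^(3 + 1) + 3^3 + 2  →[3↦4]→  4^(4 + 1) + 4^4 + 2 = 1282  −1 ⇒ G_2=1281
G_2=1281  [base 4] 4^(4 + 1) + 4^4 + 1  →[4↦5]→  5^(5 + 1) + 5^5 + 1 = 18751  −1 ⇒ G_3=18750
G_3=18750  [base 5] 5^(5 + 1) + 5^5  →[5↦6]→  6^(6 + 1) + 6^6 = 326592  −1 ⇒ G_4=326591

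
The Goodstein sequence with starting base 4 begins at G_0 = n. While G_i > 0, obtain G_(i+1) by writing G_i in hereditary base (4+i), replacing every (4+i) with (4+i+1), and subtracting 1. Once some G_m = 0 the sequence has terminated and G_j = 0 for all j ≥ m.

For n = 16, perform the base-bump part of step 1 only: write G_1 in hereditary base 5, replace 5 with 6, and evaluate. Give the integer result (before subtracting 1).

16 —HB4→ 4^2 —bump→ 5^2 = 25 —(−1)→ 24
24 —HB5→ 4·5 + 4 —bump→ 4·6 + 4 = 28 —(−1)→ 27

28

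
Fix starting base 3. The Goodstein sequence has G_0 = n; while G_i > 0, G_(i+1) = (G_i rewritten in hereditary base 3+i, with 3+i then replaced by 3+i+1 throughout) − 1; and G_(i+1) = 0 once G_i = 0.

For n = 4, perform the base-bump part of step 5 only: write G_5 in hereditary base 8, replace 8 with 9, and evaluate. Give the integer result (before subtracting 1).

1

G_0 = 4. HB_3(4) = 3 + 1. Bump = 5. G_1 = 4.
G_1 = 4. HB_4(4) = 4. Bump = 5. G_2 = 4.
G_2 = 4. HB_5(4) = 4. Bump = 4. G_3 = 3.
G_3 = 3. HB_6(3) = 3. Bump = 3. G_4 = 2.
G_4 = 2. HB_7(2) = 2. Bump = 2. G_5 = 1.
G_5 = 1. HB_8(1) = 1. Bump = 1. G_6 = 0.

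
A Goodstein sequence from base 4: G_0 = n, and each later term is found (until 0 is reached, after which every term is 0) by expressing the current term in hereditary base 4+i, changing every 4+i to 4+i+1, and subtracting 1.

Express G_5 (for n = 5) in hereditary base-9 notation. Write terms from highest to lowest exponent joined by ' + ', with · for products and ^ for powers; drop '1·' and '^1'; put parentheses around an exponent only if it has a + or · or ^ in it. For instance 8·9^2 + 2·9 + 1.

2

step 0: 5 = 4 + 1; sub 5 for 4: 5 + 1; = 6; G_1 = 6−1 = 5
step 1: 5 = 5; sub 6 for 5: 6; = 6; G_2 = 6−1 = 5
step 2: 5 = 5; sub 7 for 6: 5; = 5; G_3 = 5−1 = 4
step 3: 4 = 4; sub 8 for 7: 4; = 4; G_4 = 4−1 = 3
step 4: 3 = 3; sub 9 for 8: 3; = 3; G_5 = 3−1 = 2
step 5: 2 = 2; sub 10 for 9: 2; = 2; G_6 = 2−1 = 1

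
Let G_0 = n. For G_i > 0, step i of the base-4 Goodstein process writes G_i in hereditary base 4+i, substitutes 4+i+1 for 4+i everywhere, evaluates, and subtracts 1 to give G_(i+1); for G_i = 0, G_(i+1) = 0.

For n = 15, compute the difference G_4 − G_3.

2

G_0=15  [base 4] 3·4 + 3  →[4↦5]→  3·5 + 3 = 18  −1 ⇒ G_1=17
G_1=17  [base 5] 3·5 + 2  →[5↦6]→  3·6 + 2 = 20  −1 ⇒ G_2=19
G_2=19  [base 6] 3·6 + 1  →[6↦7]→  3·7 + 1 = 22  −1 ⇒ G_3=21
G_3=21  [base 7] 3·7  →[7↦8]→  3·8 = 24  −1 ⇒ G_4=23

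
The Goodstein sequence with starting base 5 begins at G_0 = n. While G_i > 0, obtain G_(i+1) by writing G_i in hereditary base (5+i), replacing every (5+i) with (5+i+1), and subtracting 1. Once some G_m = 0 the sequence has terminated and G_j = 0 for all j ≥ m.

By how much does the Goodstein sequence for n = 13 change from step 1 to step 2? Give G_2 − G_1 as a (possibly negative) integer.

1

G_0=13  [base 5] 2·5 + 3  →[5↦6]→  2·6 + 3 = 15  −1 ⇒ G_1=14
G_1=14  [base 6] 2·6 + 2  →[6↦7]→  2·7 + 2 = 16  −1 ⇒ G_2=15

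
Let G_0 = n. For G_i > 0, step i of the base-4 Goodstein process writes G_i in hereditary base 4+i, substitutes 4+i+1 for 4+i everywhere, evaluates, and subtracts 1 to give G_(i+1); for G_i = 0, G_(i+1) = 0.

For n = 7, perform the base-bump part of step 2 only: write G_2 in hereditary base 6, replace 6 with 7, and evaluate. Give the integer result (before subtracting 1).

base 4: 7 = 4 + 3; at 5: 5 + 3 = 8; next = 7
base 5: 7 = 5 + 2; at 6: 6 + 2 = 8; next = 7
base 6: 7 = 6 + 1; at 7: 7 + 1 = 8; next = 7

8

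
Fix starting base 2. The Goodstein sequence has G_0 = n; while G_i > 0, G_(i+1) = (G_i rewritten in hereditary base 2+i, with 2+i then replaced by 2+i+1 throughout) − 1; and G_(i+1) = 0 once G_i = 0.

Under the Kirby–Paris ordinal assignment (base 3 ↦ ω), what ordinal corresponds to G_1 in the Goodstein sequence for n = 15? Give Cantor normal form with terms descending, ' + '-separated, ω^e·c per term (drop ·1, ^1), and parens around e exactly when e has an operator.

step 0: 15 = 2^(2 + 1) + 2^2 + 2 + 1; sub 3 for 2: 3^(3 + 1) + 3^3 + 3 + 1; = 112; G_1 = 112−1 = 111
step 1: 111 = 3^(3 + 1) + 3^3 + 3; sub 4 for 3: 4^(4 + 1) + 4^4 + 4; = 1284; G_2 = 1284−1 = 1283

ω^(ω + 1) + ω^ω + ω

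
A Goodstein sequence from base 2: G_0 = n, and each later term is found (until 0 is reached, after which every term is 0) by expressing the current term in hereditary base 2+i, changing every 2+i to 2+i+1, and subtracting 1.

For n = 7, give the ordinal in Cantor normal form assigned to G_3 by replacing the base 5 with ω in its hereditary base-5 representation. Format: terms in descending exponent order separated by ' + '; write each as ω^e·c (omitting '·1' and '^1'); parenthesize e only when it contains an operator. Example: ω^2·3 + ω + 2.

ω^ω + 2

[0] 7 ≡ 2^2 + 2 + 1 (base 2). Lift 3: 31. −1: 30.
[1] 30 ≡ 3^3 + 3 (base 3). Lift 4: 260. −1: 259.
[2] 259 ≡ 4^4 + 3 (base 4). Lift 5: 3128. −1: 3127.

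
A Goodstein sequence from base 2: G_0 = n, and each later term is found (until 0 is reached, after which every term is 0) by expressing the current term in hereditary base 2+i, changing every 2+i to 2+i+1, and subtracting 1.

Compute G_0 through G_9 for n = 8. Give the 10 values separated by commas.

8, 80, 553, 6310, 93395, 1647195, 33554571, 774841151, 20000000211, 570623341475

[0] 8 ≡ 2^(2 + 1) (base 2). Lift 3: 81. −1: 80.
[1] 80 ≡ 2·3^3 + 2·3^2 + 2·3 + 2 (base 3). Lift 4: 554. −1: 553.
[2] 553 ≡ 2·4^4 + 2·4^2 + 2·4 + 1 (base 4). Lift 5: 6311. −1: 6310.
[3] 6310 ≡ 2·5^5 + 2·5^2 + 2·5 (base 5). Lift 6: 93396. −1: 93395.
[4] 93395 ≡ 2·6^6 + 2·6^2 + 6 + 5 (base 6). Lift 7: 1647196. −1: 1647195.
[5] 1647195 ≡ 2·7^7 + 2·7^2 + 7 + 4 (base 7). Lift 8: 33554572. −1: 33554571.
[6] 33554571 ≡ 2·8^8 + 2·8^2 + 8 + 3 (base 8). Lift 9: 774841152. −1: 774841151.
[7] 774841151 ≡ 2·9^9 + 2·9^2 + 9 + 2 (base 9). Lift 10: 20000000212. −1: 20000000211.
[8] 20000000211 ≡ 2·10^10 + 2·10^2 + 10 + 1 (base 10). Lift 11: 570623341476. −1: 570623341475.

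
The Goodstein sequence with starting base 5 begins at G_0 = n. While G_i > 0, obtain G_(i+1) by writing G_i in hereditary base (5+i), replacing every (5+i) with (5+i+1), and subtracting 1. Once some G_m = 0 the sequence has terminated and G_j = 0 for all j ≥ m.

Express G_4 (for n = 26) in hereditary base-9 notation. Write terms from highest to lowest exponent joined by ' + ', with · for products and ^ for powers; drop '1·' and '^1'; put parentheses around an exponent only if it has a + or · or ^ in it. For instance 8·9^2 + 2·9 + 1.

base 5: 26 = 5^2 + 1; at 6: 6^2 + 1 = 37; next = 36
base 6: 36 = 6^2; at 7: 7^2 = 49; next = 48
base 7: 48 = 6·7 + 6; at 8: 6·8 + 6 = 54; next = 53
base 8: 53 = 6·8 + 5; at 9: 6·9 + 5 = 59; next = 58

6·9 + 4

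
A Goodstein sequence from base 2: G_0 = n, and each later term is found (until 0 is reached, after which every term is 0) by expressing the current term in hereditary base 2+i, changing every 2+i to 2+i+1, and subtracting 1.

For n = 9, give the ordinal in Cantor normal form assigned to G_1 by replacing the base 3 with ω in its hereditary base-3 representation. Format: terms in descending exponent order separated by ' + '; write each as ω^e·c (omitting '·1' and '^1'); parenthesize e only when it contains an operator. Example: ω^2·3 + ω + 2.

ω^(ω + 1)

(0) 9|_2 = 2^(2 + 1) + 1 ↦ 3^(3 + 1) + 1|_3 = 82 ⇒ 81
(1) 81|_3 = 3^(3 + 1) ↦ 4^(4 + 1)|_4 = 1024 ⇒ 1023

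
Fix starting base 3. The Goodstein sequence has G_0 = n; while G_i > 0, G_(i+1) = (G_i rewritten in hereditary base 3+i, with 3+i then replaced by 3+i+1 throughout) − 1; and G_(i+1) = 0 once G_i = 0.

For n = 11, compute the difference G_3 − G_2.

G_0 = 11. HB_3(11) = 3^2 + 2. Bump = 18. G_1 = 17.
G_1 = 17. HB_4(17) = 4^2 + 1. Bump = 26. G_2 = 25.
G_2 = 25. HB_5(25) = 5^2. Bump = 36. G_3 = 35.

10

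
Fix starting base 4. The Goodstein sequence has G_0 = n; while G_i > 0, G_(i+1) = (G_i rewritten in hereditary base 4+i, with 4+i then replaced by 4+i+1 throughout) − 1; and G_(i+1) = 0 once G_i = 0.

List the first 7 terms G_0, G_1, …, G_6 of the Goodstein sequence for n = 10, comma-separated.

i=0: 10 = 2·4 + 2 (b=4); 4→5: 2·5 + 2 = 12; 12−1 = 11
i=1: 11 = 2·5 + 1 (b=5); 5→6: 2·6 + 1 = 13; 13−1 = 12
i=2: 12 = 2·6 (b=6); 6→7: 2·7 = 14; 14−1 = 13
i=3: 13 = 7 + 6 (b=7); 7→8: 8 + 6 = 14; 14−1 = 13
i=4: 13 = 8 + 5 (b=8); 8→9: 9 + 5 = 14; 14−1 = 13
i=5: 13 = 9 + 4 (b=9); 9→10: 10 + 4 = 14; 14−1 = 13

10, 11, 12, 13, 13, 13, 13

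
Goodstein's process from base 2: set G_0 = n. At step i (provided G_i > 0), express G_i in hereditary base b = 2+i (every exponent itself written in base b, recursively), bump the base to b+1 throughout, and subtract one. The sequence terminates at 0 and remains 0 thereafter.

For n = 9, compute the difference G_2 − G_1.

942

step 0: 9 = 2^(2 + 1) + 1; sub 3 for 2: 3^(3 + 1) + 1; = 82; G_1 = 82−1 = 81
step 1: 81 = 3^(3 + 1); sub 4 for 3: 4^(4 + 1); = 1024; G_2 = 1024−1 = 1023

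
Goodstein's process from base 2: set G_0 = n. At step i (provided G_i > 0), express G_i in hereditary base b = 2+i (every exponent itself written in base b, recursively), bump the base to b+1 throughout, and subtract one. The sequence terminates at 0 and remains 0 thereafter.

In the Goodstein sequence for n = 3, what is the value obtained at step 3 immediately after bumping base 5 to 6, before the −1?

base 2: 3 = 2 + 1; at 3: 3 + 1 = 4; next = 3
base 3: 3 = 3; at 4: 4 = 4; next = 3
base 4: 3 = 3; at 5: 3 = 3; next = 2
base 5: 2 = 2; at 6: 2 = 2; next = 1

2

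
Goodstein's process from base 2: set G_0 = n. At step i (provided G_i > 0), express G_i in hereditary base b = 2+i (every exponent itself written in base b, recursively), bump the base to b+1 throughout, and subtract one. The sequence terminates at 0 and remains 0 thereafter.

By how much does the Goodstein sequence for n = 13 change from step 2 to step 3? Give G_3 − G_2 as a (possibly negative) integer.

(0) 13|_2 = 2^(2 + 1) + 2^2 + 1 ↦ 3^(3 + 1) + 3^3 + 1|_3 = 109 ⇒ 108
(1) 108|_3 = 3^(3 + 1) + 3^3 ↦ 4^(4 + 1) + 4^4|_4 = 1280 ⇒ 1279
(2) 1279|_4 = 4^(4 + 1) + 3·4^3 + 3·4^2 + 3·4 + 3 ↦ 5^(5 + 1) + 3·5^3 + 3·5^2 + 3·5 + 3|_5 = 16093 ⇒ 16092

14813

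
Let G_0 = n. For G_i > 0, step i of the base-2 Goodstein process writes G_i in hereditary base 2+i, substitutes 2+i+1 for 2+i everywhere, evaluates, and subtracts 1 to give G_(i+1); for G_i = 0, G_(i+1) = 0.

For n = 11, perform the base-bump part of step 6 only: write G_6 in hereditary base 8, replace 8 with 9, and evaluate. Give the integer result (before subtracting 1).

(0) 11|_2 = 2^(2 + 1) + 2 + 1 ↦ 3^(3 + 1) + 3 + 1|_3 = 85 ⇒ 84
(1) 84|_3 = 3^(3 + 1) + 3 ↦ 4^(4 + 1) + 4|_4 = 1028 ⇒ 1027
(2) 1027|_4 = 4^(4 + 1) + 3 ↦ 5^(5 + 1) + 3|_5 = 15628 ⇒ 15627
(3) 15627|_5 = 5^(5 + 1) + 2 ↦ 6^(6 + 1) + 2|_6 = 279938 ⇒ 279937
(4) 279937|_6 = 6^(6 + 1) + 1 ↦ 7^(7 + 1) + 1|_7 = 5764802 ⇒ 5764801
(5) 5764801|_7 = 7^(7 + 1) ↦ 8^(8 + 1)|_8 = 134217728 ⇒ 134217727
(6) 134217727|_8 = 7·8^8 + 7·8^7 + 7·8^6 + 7·8^5 + 7·8^4 + 7·8^3 + 7·8^2 + 7·8 + 7 ↦ 7·9^9 + 7·9^7 + 7·9^6 + 7·9^5 + 7·9^4 + 7·9^3 + 7·9^2 + 7·9 + 7|_9 = 2749609303 ⇒ 2749609302

2749609303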